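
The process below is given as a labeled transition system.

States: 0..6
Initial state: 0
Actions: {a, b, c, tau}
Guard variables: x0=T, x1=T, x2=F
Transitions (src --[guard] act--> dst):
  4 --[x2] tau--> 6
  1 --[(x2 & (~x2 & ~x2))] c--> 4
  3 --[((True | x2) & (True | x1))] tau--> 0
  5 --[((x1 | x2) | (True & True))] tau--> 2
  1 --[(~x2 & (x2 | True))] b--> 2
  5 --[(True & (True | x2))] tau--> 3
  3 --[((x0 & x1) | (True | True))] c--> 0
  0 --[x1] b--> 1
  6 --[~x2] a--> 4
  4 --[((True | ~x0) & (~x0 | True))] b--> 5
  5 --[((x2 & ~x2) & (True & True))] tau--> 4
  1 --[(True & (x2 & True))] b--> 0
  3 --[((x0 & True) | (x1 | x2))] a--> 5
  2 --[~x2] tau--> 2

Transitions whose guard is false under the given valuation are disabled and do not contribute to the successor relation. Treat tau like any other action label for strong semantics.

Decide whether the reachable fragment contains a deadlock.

R = {0,1,2}
  0: b→1  [1 exit(s)]
  1: b→2  [1 exit(s)]
  2: tau→2  [1 exit(s)]

Answer: DEADLOCK-FREE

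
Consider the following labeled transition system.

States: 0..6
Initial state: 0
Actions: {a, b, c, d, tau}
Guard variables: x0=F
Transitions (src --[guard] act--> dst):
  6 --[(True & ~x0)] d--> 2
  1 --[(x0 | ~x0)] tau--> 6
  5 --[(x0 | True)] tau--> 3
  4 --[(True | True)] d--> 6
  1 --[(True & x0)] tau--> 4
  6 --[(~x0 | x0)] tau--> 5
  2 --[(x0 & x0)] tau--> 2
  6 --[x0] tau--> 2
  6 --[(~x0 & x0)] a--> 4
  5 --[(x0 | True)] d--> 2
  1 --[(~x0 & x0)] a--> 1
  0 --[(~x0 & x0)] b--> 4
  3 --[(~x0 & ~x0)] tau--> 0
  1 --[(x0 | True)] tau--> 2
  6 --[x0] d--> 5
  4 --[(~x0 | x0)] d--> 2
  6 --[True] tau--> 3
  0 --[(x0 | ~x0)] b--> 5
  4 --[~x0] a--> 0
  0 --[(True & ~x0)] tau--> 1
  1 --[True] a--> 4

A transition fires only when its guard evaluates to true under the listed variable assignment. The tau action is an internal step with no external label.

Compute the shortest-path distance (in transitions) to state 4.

Answer: 2

Trace:
BFS to 4:
  depth 0: {0}
  depth 1: {1,5}
  depth 2: {2,3,4,6}
depth(4)=2, e.g. tau·a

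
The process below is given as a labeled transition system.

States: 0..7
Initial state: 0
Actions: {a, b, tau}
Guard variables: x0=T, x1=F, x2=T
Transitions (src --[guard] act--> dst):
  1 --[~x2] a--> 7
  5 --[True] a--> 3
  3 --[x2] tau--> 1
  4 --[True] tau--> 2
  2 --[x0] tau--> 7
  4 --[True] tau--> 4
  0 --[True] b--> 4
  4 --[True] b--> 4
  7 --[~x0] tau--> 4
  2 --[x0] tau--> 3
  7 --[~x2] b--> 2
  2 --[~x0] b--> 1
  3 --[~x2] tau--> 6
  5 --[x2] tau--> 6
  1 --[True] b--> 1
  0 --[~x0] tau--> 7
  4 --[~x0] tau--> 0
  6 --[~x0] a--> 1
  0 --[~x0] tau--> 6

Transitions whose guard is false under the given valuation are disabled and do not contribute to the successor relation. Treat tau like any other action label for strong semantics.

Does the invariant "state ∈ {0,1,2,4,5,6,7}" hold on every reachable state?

Safe = {0,1,2,4,5,6,7}
Reach set: {0,1,2,3,4,7}
  0: safe
  1: safe
  2: safe
  3: VIOLATES
  4: safe
  7: safe
reach 3 via b·tau·tau — violates

Answer: INVARIANT VIOLATED at state 3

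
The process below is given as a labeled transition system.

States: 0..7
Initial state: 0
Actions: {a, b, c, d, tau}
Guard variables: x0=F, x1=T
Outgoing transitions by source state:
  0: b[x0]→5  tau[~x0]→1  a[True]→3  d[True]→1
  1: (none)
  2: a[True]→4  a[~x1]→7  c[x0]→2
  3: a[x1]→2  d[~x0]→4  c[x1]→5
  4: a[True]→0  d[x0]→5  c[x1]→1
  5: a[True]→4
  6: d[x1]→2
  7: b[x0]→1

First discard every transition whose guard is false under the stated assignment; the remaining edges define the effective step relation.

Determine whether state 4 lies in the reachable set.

Answer: REACHABLE

Trace:
11 transition(s) survive guard evaluation.
Layer 0: {0}
Layer 1: {1,3}  cumulative {0,1,3}
Layer 2: {2,4,5}  cumulative {0,1,2,3,4,5}
Reachable = {0,1,2,3,4,5}
trace reaching 4: a·d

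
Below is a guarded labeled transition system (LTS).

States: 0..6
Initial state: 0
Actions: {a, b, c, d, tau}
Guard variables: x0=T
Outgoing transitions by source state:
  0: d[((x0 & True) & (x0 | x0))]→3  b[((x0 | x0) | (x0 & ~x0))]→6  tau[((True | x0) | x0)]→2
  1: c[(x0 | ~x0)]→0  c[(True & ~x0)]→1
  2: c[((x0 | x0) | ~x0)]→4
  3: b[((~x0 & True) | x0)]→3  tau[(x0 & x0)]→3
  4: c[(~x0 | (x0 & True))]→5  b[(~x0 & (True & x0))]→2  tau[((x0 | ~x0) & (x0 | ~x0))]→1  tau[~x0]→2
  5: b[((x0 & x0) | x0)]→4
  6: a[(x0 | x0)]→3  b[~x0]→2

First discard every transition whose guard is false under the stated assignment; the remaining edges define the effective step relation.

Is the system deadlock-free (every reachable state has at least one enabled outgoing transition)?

Reach set: {0,1,2,3,4,5,6}
  0: b→6  d→3  tau→2  [deg 3]
  1: c→0  [deg 1]
  2: c→4  [deg 1]
  3: b→3  tau→3  [deg 2]
  4: c→5  tau→1  [deg 2]
  5: b→4  [deg 1]
  6: a→3  [deg 1]

Answer: DEADLOCK-FREE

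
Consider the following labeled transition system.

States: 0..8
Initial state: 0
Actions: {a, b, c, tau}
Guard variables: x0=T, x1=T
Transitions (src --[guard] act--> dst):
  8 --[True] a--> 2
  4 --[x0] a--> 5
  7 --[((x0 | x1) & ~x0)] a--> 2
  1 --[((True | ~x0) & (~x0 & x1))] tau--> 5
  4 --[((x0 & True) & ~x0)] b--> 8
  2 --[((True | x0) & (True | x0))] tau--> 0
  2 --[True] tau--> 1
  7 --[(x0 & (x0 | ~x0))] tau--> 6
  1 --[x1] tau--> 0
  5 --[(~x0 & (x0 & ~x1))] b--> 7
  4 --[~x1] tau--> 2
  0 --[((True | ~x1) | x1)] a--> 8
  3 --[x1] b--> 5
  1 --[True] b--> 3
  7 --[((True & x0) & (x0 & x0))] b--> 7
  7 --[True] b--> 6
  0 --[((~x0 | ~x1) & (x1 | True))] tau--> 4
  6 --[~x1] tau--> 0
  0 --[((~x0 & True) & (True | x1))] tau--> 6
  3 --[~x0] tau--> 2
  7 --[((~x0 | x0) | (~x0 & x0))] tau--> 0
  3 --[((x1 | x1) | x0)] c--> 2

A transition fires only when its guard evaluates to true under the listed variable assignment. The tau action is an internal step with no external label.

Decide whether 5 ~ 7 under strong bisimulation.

Answer: NOT BISIMILAR

Trace:
Refine partition for ~:
  round 0: {{0,1,2,3,4,5,6,7,8}}
  round 1: {{0,4,8},{1,7},{2},{3},{5,6}}
  round 2: {{0},{1},{2},{3},{4},{5,6},{7},{8}}
Fixed point at round 3; 8 class(es).
class of 5: {5,6}; class of 7: {7}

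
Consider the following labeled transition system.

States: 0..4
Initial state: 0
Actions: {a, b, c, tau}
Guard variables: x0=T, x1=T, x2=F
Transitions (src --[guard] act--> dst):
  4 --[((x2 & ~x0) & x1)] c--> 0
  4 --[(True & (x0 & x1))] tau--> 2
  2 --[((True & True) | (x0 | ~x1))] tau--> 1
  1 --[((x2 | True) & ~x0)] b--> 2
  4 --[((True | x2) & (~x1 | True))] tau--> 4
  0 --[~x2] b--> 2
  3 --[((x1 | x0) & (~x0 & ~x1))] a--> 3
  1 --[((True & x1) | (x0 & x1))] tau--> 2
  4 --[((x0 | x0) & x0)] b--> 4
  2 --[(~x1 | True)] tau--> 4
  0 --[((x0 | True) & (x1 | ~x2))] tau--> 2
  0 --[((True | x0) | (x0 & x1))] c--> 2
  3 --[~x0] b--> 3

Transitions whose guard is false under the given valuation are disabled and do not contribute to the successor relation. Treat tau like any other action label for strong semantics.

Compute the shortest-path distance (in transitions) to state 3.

Answer: UNREACHABLE

Working:
BFS to 3:
  depth 0: {0}
  depth 1: {2}
  depth 2: {1,4}
3 never appears.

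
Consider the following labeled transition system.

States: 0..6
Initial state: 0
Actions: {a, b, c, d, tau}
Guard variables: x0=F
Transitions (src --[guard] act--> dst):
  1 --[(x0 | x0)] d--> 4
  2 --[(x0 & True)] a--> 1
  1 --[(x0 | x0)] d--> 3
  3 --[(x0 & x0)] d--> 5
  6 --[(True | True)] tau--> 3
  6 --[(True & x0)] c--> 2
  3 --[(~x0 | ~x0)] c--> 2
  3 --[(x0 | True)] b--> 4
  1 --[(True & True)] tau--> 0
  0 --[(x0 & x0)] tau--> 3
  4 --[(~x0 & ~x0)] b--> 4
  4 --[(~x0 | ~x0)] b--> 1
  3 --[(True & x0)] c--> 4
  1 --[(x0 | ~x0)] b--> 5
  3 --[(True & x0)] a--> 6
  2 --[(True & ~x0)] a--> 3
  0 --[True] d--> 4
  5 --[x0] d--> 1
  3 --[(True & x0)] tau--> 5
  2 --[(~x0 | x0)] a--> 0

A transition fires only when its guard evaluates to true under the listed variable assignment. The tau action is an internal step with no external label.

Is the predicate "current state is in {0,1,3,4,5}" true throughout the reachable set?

Allowed set {0,1,3,4,5}
R = {0,1,4,5}
  0: safe
  1: safe
  4: safe
  5: safe

Answer: INVARIANT HOLDS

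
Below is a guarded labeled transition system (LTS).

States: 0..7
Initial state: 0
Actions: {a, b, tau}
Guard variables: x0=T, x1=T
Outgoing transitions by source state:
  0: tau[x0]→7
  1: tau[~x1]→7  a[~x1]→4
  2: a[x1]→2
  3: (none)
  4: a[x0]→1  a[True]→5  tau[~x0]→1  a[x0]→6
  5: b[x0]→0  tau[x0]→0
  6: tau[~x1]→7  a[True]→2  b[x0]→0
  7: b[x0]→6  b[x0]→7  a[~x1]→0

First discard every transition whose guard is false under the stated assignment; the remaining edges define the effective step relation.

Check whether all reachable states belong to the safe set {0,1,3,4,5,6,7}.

Allowed set {0,1,3,4,5,6,7}
Reachable = {0,2,6,7}
  0: ✓
  2: outside
  6: ✓
  7: ✓
witness against invariant: tau·b·a → 2

Answer: INVARIANT VIOLATED at state 2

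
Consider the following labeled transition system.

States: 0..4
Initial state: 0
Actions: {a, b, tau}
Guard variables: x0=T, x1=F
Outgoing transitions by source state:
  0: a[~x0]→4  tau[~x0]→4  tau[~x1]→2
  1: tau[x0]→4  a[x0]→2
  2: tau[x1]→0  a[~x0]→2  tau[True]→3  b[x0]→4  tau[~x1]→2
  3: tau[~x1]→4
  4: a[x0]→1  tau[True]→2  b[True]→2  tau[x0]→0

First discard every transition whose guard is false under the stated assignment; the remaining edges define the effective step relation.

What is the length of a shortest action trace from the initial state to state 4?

Breadth-first toward 4:
  L0 = {0}
  L1 = {2}
  L2 = {3,4}
first hit 4 at d=2 via tau·b

Answer: 2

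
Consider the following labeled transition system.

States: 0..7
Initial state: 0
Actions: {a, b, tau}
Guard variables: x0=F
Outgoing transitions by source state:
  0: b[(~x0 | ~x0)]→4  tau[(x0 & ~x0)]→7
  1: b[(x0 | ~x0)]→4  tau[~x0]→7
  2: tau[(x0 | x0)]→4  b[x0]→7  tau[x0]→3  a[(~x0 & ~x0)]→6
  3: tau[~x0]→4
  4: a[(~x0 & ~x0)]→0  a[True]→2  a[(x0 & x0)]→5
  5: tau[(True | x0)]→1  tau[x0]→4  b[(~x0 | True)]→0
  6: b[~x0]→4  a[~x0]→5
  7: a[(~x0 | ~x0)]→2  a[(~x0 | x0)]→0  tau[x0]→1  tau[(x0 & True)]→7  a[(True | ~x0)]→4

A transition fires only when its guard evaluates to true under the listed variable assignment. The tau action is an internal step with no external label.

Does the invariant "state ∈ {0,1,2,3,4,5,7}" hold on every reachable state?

Safe = {0,1,2,3,4,5,7}
Reach set: {0,1,2,4,5,6,7}
  0: ✓
  1: ✓
  2: ✓
  4: ✓
  5: ✓
  6: outside
  7: ✓
counterexample path to 6: b·a·a

Answer: INVARIANT VIOLATED at state 6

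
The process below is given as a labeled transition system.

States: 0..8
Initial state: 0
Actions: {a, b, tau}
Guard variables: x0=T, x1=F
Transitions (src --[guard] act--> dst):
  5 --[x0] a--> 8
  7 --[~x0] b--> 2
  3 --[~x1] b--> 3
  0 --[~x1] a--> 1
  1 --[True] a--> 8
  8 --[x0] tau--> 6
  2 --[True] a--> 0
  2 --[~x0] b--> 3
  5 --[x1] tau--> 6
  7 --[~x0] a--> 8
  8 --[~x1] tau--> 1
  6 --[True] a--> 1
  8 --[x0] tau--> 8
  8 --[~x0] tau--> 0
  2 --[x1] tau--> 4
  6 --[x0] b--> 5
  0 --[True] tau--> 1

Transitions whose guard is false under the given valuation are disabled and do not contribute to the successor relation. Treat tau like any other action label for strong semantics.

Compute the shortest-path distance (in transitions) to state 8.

Layered search for 8:
  L0 = {0}
  L1 = {1}
  L2 = {8}
first hit 8 at d=2 via a·a

Answer: 2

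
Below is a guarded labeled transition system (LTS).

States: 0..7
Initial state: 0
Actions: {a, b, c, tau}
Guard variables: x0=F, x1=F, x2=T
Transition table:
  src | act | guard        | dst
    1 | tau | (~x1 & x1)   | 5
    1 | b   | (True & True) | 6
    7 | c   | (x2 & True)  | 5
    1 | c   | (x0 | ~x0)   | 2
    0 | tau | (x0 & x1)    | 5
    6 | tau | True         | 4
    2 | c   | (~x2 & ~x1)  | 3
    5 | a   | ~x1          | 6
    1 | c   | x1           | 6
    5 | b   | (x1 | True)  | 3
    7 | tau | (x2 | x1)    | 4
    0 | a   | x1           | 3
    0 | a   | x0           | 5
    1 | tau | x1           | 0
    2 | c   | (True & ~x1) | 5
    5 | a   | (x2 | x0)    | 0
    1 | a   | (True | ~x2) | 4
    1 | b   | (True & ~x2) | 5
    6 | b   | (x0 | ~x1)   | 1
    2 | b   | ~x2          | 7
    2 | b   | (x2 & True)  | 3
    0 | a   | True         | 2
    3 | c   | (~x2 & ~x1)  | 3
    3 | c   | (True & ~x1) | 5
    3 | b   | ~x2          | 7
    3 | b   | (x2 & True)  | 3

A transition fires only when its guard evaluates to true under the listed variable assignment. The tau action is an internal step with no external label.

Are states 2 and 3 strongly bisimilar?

Answer: BISIMILAR

Trace:
Refine partition for ~:
  round 0: {{0,1,2,3,4,5,6,7}}
  round 1: {{0},{1},{2,3},{4},{5},{6},{7}}
7 equivalence class(es) (converged in 2)
[2]={2,3}  [3]={2,3}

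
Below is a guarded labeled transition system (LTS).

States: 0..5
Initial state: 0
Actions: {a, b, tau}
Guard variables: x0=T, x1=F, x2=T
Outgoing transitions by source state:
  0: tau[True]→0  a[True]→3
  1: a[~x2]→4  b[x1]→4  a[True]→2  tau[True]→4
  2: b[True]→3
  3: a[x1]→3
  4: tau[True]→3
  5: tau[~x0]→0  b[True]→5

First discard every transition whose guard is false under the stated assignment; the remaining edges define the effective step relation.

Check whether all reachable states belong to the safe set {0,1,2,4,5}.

Safe = {0,1,2,4,5}
Reach set: {0,3}
  0: safe
  3: outside
witness against invariant: a → 3

Answer: INVARIANT VIOLATED at state 3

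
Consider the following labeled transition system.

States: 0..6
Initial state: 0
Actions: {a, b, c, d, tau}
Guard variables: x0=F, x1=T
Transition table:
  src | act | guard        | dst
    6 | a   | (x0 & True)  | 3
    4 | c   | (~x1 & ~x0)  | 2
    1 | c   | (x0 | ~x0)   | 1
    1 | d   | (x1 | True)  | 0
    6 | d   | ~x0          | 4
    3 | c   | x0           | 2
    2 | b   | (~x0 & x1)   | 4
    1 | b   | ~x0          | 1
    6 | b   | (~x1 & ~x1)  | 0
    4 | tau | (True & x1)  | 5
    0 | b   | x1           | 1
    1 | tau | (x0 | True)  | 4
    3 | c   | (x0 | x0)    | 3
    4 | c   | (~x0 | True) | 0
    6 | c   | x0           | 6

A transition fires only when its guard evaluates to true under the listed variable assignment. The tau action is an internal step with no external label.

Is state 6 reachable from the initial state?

Answer: UNREACHABLE

Analysis:
9 transition(s) survive guard evaluation.
depth 0: {0}
depth 1: {1}  cumulative {0,1}
depth 2: {4}  cumulative {0,1,4}
depth 3: {5}  cumulative {0,1,4,5}
R = {0,1,4,5}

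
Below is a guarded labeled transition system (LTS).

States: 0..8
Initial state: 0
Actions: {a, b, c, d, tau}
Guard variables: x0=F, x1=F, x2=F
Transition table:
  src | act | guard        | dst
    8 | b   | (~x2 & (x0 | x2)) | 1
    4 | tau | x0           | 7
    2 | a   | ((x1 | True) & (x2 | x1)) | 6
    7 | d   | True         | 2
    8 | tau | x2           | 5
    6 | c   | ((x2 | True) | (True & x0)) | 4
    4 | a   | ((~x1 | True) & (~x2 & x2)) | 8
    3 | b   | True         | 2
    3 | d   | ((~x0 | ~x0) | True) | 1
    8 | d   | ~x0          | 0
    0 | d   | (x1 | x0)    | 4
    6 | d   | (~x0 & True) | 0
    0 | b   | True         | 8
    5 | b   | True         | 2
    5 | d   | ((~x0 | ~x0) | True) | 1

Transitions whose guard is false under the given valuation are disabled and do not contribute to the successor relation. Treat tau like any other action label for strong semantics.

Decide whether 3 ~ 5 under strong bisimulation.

Answer: BISIMILAR

Analysis:
Refine partition for ~:
  round 0: {{0,1,2,3,4,5,6,7,8}}
  round 1: {{0},{1,2,4},{3,5},{6},{7,8}}
  round 2: {{0},{1,2,4},{3,5},{6},{7},{8}}
6 equivalence class(es) (converged in 3)
[3]={3,5}  [5]={3,5}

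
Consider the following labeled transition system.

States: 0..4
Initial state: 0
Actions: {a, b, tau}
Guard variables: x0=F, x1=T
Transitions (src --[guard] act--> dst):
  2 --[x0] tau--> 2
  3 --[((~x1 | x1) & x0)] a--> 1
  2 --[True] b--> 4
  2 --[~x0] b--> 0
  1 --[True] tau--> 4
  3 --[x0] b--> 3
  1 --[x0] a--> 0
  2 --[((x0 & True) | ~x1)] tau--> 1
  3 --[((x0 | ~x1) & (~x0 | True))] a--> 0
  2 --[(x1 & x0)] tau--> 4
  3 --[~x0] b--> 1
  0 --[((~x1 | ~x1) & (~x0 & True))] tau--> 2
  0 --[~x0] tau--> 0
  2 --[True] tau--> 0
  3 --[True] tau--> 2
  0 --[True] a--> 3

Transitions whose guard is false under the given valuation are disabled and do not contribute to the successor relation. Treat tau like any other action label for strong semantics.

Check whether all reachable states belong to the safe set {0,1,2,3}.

Safe = {0,1,2,3}
Reach set: {0,1,2,3,4}
  0: ok
  1: ok
  2: ok
  3: ok
  4: VIOLATES
counterexample path to 4: a·b·tau

Answer: INVARIANT VIOLATED at state 4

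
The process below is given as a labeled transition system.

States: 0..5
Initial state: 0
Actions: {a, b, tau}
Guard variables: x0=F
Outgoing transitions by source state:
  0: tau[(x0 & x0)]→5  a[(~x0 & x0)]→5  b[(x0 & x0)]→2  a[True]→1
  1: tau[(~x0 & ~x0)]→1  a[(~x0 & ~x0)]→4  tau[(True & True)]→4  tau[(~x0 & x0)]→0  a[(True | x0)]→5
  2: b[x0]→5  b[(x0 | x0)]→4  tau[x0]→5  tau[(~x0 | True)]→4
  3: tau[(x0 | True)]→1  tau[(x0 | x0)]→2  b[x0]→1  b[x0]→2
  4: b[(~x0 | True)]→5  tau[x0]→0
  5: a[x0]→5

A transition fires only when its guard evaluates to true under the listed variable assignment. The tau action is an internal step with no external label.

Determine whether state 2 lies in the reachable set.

Answer: UNREACHABLE

Working:
After dropping false guards: 8 live edges.
L0 = {0}
L1 = {1}  total {0,1}
L2 = {4,5}  total {0,1,4,5}
Reach set: {0,1,4,5}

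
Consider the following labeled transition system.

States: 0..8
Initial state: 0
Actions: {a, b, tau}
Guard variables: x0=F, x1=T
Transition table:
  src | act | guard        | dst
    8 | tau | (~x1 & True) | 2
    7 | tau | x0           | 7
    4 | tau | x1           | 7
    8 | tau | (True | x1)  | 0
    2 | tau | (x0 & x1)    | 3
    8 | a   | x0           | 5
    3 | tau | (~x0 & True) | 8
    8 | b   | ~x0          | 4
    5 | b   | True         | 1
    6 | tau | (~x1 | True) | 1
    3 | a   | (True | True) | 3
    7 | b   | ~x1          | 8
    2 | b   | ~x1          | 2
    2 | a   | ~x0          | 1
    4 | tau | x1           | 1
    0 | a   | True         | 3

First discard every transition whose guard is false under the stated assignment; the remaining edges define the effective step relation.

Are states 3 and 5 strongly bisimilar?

Refine partition for ~:
  round 0: {{0,1,2,3,4,5,6,7,8}}
  round 1: {{0,2},{1,7},{3},{4,6},{5},{8}}
  round 2: {{0},{1,7},{2},{3},{4,6},{5},{8}}
Fixed point at round 3; 7 class(es).
class of 3: {3}; class of 5: {5}

Answer: NOT BISIMILAR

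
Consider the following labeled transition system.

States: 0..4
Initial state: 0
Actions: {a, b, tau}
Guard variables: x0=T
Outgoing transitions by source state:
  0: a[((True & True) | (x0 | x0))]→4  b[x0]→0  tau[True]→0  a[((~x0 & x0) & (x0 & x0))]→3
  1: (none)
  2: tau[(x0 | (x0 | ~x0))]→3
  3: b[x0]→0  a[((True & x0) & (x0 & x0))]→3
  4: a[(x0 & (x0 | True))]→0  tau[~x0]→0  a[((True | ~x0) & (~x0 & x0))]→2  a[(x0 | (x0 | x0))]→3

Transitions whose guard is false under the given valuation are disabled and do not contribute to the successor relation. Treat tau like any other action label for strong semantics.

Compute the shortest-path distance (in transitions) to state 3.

Answer: 2

Trace:
Layered search for 3:
  Layer 0: {0}
  Layer 1: {4}
  Layer 2: {3}
first hit 3 at d=2 via a·a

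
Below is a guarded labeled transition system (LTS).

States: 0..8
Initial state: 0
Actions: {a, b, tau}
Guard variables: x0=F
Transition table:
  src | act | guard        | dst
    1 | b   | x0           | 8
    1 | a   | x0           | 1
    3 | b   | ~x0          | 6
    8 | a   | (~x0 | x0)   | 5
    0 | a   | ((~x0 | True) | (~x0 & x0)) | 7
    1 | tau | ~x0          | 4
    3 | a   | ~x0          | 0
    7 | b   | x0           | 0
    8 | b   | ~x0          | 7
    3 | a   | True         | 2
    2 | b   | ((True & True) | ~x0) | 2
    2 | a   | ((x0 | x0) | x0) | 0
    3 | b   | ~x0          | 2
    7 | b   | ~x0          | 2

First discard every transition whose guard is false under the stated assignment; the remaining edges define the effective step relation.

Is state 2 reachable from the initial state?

10 transition(s) survive guard evaluation.
Layer 0: {0}
Layer 1: {7}  total {0,7}
Layer 2: {2}  total {0,2,7}
R = {0,2,7}
trace reaching 2: a·b

Answer: REACHABLE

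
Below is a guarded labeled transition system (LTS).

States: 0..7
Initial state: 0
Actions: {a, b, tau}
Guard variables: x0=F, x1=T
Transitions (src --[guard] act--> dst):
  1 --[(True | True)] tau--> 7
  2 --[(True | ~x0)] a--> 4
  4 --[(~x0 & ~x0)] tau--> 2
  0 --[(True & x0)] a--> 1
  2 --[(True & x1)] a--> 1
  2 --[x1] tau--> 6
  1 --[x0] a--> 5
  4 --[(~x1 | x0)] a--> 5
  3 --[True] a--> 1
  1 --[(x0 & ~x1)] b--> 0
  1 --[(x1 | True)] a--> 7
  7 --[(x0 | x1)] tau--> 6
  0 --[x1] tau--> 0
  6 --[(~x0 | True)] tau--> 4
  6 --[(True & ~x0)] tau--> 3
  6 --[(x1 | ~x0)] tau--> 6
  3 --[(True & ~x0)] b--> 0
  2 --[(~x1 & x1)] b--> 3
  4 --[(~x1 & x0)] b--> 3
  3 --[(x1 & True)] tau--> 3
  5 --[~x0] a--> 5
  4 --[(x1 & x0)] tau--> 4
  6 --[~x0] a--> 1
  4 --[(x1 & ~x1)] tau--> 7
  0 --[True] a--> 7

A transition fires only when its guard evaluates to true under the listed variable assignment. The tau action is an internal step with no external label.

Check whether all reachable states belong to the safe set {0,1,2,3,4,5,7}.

Inv-set: {0,1,2,3,4,5,7}
Reachable = {0,1,2,3,4,6,7}
  0: safe
  1: safe
  2: safe
  3: safe
  4: safe
  6: outside
  7: safe
witness against invariant: a·tau → 6

Answer: INVARIANT VIOLATED at state 6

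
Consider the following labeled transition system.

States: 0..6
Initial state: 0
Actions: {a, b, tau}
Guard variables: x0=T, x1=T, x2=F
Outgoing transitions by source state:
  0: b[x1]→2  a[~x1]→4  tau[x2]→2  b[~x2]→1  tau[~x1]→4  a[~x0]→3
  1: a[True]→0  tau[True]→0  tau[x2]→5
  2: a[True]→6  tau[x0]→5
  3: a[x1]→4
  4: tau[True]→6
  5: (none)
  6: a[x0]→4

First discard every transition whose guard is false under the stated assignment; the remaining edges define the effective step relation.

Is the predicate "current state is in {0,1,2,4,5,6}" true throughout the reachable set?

Inv-set: {0,1,2,4,5,6}
Reachable = {0,1,2,4,5,6}
  0: safe
  1: safe
  2: safe
  4: safe
  5: safe
  6: safe

Answer: INVARIANT HOLDS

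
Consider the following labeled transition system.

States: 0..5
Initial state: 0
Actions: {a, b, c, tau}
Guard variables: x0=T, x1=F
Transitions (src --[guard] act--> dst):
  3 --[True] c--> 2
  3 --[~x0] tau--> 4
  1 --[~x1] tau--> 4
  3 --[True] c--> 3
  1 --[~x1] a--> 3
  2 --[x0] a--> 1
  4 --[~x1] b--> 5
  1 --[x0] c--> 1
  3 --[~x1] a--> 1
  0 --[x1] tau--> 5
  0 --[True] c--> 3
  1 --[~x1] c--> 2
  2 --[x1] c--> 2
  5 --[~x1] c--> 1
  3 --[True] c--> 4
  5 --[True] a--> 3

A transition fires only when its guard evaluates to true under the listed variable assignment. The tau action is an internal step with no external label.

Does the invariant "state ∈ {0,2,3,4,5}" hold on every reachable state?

Answer: INVARIANT VIOLATED at state 1

Analysis:
Allowed set {0,2,3,4,5}
Reach set: {0,1,2,3,4,5}
  0: ✓
  1: ✗ unsafe
  2: ✓
  3: ✓
  4: ✓
  5: ✓
witness against invariant: c·a → 1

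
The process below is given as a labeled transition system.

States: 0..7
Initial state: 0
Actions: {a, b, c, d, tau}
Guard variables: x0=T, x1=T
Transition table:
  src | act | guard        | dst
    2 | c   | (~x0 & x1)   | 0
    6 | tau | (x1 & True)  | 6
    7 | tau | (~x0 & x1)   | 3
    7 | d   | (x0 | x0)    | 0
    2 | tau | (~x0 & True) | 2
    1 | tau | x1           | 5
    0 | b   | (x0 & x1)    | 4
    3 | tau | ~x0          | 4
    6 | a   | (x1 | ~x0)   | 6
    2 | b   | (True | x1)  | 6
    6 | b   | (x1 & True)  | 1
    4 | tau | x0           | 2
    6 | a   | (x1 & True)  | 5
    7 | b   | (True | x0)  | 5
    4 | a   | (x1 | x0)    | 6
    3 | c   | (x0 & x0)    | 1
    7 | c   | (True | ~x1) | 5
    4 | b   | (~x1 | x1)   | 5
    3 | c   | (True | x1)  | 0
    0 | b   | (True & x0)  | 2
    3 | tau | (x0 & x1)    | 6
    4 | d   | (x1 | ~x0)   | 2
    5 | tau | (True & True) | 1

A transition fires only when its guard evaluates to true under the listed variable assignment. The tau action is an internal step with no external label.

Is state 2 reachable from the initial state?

Answer: REACHABLE

Trace:
19 transition(s) survive guard evaluation.
depth 0: {0}
depth 1: {2,4}  now seen {0,2,4}
depth 2: {5,6}  now seen {0,2,4,5,6}
depth 3: {1}  now seen {0,1,2,4,5,6}
R = {0,1,2,4,5,6}
Path to 2: b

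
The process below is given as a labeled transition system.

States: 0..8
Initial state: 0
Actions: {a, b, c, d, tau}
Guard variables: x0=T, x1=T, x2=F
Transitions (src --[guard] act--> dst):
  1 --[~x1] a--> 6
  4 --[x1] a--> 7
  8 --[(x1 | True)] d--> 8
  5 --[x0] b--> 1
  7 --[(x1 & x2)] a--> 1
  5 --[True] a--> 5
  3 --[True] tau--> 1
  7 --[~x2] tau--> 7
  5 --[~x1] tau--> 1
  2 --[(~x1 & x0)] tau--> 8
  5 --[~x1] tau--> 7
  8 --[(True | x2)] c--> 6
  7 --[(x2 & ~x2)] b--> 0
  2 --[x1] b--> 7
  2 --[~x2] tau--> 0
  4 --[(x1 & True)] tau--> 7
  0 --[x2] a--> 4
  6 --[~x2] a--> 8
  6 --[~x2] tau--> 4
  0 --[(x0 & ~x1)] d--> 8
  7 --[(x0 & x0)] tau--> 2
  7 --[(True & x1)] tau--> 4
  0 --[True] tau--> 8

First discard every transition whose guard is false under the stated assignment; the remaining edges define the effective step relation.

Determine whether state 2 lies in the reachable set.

Answer: REACHABLE

Analysis:
After dropping false guards: 15 live edges.
L0 = {0}
L1 = {8}  cumulative {0,8}
L2 = {6}  cumulative {0,6,8}
L3 = {4}  cumulative {0,4,6,8}
L4 = {7}  cumulative {0,4,6,7,8}
L5 = {2}  cumulative {0,2,4,6,7,8}
R = {0,2,4,6,7,8}
trace reaching 2: tau·c·tau·a·tau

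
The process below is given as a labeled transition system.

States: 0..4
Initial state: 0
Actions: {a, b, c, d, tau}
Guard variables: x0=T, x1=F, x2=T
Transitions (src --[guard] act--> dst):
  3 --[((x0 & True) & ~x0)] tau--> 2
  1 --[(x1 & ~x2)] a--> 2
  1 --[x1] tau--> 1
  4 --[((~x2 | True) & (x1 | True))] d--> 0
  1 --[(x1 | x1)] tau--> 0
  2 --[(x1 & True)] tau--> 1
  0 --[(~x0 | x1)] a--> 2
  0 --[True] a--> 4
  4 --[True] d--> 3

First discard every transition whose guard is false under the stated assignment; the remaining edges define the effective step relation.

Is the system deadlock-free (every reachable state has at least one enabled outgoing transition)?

Reach set: {0,3,4}
  0: a→4  [1 out]
  3: ∅  [STUCK]
  4: d→0  d→3  [2 out]
witness 3: a·d

Answer: DEADLOCK at state 3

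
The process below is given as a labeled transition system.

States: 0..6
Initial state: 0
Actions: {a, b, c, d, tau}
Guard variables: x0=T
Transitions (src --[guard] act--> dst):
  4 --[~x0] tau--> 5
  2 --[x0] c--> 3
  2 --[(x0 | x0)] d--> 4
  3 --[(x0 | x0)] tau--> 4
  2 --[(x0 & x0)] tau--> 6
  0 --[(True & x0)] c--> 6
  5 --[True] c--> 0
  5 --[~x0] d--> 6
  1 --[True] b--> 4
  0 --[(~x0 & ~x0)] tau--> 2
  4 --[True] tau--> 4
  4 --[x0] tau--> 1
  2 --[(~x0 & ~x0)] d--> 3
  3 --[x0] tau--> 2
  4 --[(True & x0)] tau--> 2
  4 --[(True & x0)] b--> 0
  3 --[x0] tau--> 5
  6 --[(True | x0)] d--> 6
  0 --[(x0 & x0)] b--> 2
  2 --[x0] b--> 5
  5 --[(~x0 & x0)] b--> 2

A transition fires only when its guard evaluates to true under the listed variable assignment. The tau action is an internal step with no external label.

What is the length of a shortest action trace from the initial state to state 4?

Answer: 2

Trace:
Breadth-first toward 4:
  Layer 0: {0}
  Layer 1: {2,6}
  Layer 2: {3,4,5}
first hit 4 at d=2 via b·d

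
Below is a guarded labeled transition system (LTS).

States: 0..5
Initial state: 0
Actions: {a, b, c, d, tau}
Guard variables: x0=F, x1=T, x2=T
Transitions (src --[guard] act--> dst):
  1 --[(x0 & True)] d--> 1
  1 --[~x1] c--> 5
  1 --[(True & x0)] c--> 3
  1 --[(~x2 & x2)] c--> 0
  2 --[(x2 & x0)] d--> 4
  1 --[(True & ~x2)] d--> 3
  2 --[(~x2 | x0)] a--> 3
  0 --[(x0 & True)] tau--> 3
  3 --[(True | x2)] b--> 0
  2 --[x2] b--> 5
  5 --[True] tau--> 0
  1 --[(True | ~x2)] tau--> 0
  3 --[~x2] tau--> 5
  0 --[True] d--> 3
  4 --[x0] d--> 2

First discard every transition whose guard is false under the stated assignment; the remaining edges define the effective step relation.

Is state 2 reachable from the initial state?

Answer: UNREACHABLE

Analysis:
Guard filter leaves 5 enabled edge(s).
depth 0: {0}
depth 1: {3}  cumulative {0,3}
R = {0,3}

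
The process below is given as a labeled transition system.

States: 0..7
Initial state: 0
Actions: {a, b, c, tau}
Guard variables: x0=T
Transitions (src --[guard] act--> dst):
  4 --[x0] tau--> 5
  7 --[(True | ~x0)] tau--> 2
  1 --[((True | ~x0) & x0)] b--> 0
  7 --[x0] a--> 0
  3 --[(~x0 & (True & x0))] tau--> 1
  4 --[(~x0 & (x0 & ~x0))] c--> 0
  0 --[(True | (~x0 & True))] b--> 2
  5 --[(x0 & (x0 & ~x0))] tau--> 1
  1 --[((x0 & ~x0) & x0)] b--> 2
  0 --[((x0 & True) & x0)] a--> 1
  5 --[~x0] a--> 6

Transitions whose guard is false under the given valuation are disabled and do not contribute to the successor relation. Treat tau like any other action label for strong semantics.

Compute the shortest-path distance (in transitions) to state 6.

Answer: UNREACHABLE

Analysis:
Layered search for 6:
  L0 = {0}
  L1 = {1,2}
6 never appears.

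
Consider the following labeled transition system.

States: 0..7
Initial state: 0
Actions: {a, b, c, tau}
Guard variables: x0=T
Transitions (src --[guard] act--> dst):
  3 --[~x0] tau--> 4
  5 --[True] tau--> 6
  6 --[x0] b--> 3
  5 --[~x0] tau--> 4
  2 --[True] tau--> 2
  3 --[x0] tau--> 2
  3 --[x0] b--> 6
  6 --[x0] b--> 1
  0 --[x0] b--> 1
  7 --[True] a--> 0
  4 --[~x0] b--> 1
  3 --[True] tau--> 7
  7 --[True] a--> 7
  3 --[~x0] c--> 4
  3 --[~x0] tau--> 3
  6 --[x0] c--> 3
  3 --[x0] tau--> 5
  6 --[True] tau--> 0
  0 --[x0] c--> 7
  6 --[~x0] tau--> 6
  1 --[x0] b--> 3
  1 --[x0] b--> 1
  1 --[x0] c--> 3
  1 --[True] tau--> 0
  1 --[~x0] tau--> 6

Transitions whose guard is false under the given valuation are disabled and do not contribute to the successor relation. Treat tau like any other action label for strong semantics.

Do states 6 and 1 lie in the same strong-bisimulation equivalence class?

Bisimulation quotient by refinement:
  π0 = {{0,1,2,3,4,5,6,7}}
  π1 = {{0},{1,6},{2,5},{3},{4},{7}}
  π2 = {{0},{1,6},{2},{3},{4},{5},{7}}
7 equivalence class(es) (converged in 3)
class of 6: {1,6}; class of 1: {1,6}

Answer: BISIMILAR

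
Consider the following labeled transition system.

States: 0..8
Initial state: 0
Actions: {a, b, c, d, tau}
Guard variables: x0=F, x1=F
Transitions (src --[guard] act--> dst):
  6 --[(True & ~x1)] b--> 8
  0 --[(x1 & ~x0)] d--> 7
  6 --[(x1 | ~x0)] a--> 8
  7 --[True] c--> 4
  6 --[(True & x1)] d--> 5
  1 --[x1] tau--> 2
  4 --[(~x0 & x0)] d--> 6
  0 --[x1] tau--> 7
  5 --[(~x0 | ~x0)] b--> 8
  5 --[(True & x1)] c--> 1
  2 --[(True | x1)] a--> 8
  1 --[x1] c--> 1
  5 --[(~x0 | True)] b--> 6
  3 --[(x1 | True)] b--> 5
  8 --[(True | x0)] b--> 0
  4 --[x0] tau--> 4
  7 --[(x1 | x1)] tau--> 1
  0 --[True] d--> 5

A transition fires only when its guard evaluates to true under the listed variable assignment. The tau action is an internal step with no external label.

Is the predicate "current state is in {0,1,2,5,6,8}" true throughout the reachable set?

Answer: INVARIANT HOLDS

Analysis:
Safe = {0,1,2,5,6,8}
Reach set: {0,5,6,8}
  0: safe
  5: safe
  6: safe
  8: safe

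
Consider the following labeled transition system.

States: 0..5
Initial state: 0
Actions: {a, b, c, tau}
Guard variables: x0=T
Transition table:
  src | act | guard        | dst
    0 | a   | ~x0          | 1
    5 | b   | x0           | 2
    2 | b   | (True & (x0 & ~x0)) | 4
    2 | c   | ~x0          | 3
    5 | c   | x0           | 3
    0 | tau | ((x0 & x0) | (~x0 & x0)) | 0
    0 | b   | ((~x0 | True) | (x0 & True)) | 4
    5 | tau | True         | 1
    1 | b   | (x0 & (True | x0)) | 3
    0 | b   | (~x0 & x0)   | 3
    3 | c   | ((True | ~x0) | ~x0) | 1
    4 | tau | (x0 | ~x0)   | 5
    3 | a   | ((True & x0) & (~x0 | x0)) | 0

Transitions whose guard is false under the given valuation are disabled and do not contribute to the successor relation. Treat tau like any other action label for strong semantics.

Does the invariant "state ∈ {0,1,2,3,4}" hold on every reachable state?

Inv-set: {0,1,2,3,4}
Reachable = {0,1,2,3,4,5}
  0: safe
  1: safe
  2: safe
  3: safe
  4: safe
  5: ✗ unsafe
reach 5 via b·tau — violates

Answer: INVARIANT VIOLATED at state 5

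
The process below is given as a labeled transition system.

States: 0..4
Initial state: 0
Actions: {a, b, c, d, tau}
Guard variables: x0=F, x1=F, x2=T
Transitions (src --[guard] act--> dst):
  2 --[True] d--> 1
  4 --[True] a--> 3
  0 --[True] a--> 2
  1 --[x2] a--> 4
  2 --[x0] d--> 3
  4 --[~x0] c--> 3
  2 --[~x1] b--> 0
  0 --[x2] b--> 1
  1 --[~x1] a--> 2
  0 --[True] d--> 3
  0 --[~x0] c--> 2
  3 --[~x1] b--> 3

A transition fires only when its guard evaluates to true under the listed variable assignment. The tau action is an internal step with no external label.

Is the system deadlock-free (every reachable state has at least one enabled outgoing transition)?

Answer: DEADLOCK-FREE

Working:
R = {0,1,2,3,4}
  0: a→2  b→1  c→2  d→3  [4 exit(s)]
  1: a→2  a→4  [2 exit(s)]
  2: b→0  d→1  [2 exit(s)]
  3: b→3  [1 exit(s)]
  4: a→3  c→3  [2 exit(s)]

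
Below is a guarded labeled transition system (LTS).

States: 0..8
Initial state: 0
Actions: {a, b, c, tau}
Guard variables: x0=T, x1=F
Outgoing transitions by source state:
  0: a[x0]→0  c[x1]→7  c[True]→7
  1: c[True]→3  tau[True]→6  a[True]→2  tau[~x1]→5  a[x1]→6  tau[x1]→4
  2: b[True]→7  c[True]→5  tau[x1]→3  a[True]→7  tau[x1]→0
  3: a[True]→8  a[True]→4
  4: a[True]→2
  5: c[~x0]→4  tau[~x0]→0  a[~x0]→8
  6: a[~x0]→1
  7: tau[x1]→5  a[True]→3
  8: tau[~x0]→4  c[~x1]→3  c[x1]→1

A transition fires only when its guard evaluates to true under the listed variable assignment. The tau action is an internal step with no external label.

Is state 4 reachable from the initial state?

Answer: REACHABLE

Working:
Guard filter leaves 14 enabled edge(s).
depth 0: {0}
depth 1: {7}  cumulative {0,7}
depth 2: {3}  cumulative {0,3,7}
depth 3: {4,8}  cumulative {0,3,4,7,8}
depth 4: {2}  cumulative {0,2,3,4,7,8}
depth 5: {5}  cumulative {0,2,3,4,5,7,8}
R = {0,2,3,4,5,7,8}
trace reaching 4: c·a·a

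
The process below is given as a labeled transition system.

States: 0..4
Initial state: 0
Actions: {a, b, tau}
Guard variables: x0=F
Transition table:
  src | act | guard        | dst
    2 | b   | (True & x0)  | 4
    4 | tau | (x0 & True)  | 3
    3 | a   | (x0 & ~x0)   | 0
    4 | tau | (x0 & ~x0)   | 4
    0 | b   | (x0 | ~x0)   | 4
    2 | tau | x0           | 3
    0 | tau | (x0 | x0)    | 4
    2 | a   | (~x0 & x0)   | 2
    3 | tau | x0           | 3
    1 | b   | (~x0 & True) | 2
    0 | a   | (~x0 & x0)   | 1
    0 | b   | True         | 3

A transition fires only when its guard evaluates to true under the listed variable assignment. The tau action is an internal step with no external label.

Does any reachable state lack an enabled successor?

Answer: DEADLOCK at state 3

Analysis:
Reachable = {0,3,4}
  0: b→3  b→4  [2 out]
  3: ∅  [deadlock]
  4: ∅  [deadlock]
Path to 3: b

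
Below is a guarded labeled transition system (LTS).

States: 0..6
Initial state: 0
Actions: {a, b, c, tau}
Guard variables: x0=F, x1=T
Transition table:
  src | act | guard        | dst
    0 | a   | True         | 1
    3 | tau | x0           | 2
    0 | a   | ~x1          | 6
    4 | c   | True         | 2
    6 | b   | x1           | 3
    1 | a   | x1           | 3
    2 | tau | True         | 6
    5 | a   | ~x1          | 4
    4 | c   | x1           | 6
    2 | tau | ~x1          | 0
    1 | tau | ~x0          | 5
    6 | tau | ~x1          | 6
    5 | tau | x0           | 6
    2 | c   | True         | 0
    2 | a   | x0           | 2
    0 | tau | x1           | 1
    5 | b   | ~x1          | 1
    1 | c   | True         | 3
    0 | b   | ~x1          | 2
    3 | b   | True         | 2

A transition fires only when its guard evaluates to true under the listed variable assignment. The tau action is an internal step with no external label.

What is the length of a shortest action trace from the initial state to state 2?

BFS to 2:
  Layer 0: {0}
  Layer 1: {1}
  Layer 2: {3,5}
  Layer 3: {2}
2 enters at depth 3; path a·a·b

Answer: 3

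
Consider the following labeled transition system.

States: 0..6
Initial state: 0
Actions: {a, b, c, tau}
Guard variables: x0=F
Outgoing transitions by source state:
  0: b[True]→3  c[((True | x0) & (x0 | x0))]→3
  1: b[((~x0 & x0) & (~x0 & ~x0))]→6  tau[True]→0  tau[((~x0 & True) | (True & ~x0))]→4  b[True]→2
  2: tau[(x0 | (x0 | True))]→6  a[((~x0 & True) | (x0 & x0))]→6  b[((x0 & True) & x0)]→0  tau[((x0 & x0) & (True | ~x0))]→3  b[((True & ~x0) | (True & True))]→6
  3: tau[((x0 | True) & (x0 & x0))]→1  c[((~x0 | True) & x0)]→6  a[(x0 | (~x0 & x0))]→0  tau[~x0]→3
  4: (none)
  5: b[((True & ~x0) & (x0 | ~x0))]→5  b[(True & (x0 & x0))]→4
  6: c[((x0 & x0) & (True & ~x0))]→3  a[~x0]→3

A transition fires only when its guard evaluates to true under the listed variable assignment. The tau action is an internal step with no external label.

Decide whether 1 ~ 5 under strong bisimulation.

Refine partition for ~:
  P[0] = {{0,1,2,3,4,5,6}}
  P[1] = {{0,5},{1},{2},{3},{4},{6}}
  P[2] = {{0},{1},{2},{3},{4},{5},{6}}
7 equivalence class(es) (converged in 3)
1∈{1}, 5∈{5}

Answer: NOT BISIMILAR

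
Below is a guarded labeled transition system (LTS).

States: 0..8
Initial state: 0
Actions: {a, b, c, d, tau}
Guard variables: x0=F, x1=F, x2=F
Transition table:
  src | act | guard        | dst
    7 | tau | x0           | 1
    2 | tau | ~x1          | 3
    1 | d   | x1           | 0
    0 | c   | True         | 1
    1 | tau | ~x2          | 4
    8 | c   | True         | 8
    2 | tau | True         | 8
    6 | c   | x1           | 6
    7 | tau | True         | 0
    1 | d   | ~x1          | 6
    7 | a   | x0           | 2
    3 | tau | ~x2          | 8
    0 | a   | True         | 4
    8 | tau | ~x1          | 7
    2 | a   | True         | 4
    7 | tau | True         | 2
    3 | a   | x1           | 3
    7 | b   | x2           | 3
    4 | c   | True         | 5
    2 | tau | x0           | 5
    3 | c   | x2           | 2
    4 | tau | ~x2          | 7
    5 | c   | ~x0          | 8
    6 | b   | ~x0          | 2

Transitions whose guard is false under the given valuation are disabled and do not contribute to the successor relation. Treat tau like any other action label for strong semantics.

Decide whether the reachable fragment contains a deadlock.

Answer: DEADLOCK-FREE

Working:
Reach set: {0,1,2,3,4,5,6,7,8}
  0: a→4  c→1  [2 out]
  1: d→6  tau→4  [2 out]
  2: a→4  tau→3  tau→8  [3 out]
  3: tau→8  [1 out]
  4: c→5  tau→7  [2 out]
  5: c→8  [1 out]
  6: b→2  [1 out]
  7: tau→0  tau→2  [2 out]
  8: c→8  tau→7  [2 out]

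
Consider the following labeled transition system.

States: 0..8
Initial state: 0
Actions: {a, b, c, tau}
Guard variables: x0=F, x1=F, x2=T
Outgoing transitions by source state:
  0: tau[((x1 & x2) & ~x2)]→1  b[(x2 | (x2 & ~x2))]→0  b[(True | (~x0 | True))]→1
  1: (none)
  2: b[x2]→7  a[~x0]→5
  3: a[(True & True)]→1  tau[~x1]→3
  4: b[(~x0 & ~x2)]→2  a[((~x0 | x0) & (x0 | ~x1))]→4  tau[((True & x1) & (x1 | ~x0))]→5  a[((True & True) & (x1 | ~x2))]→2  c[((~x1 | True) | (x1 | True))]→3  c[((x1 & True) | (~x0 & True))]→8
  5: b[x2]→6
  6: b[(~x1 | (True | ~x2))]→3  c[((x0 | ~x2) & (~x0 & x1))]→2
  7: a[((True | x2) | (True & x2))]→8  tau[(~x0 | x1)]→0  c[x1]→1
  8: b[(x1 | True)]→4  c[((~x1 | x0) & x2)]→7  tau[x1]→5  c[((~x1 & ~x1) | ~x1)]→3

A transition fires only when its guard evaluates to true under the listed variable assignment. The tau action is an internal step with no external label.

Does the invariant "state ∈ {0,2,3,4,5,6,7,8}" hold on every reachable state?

Answer: INVARIANT VIOLATED at state 1

Trace:
Allowed set {0,2,3,4,5,6,7,8}
Reach set: {0,1}
  0: ✓
  1: outside
witness against invariant: b → 1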